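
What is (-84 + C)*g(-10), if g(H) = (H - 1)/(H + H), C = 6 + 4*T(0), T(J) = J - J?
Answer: -429/10 ≈ -42.900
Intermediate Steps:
T(J) = 0
C = 6 (C = 6 + 4*0 = 6 + 0 = 6)
g(H) = (-1 + H)/(2*H) (g(H) = (-1 + H)/((2*H)) = (-1 + H)*(1/(2*H)) = (-1 + H)/(2*H))
(-84 + C)*g(-10) = (-84 + 6)*((½)*(-1 - 10)/(-10)) = -39*(-1)*(-11)/10 = -78*11/20 = -429/10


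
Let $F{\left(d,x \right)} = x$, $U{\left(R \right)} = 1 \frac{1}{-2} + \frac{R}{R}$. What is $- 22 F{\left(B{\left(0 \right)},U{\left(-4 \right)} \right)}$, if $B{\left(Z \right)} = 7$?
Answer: $-11$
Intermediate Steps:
$U{\left(R \right)} = \frac{1}{2}$ ($U{\left(R \right)} = 1 \left(- \frac{1}{2}\right) + 1 = - \frac{1}{2} + 1 = \frac{1}{2}$)
$- 22 F{\left(B{\left(0 \right)},U{\left(-4 \right)} \right)} = \left(-22\right) \frac{1}{2} = -11$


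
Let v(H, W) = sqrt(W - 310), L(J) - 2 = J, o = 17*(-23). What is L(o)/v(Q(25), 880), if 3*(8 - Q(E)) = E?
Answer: -389*sqrt(570)/570 ≈ -16.293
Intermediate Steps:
Q(E) = 8 - E/3
o = -391
L(J) = 2 + J
v(H, W) = sqrt(-310 + W)
L(o)/v(Q(25), 880) = (2 - 391)/(sqrt(-310 + 880)) = -389*sqrt(570)/570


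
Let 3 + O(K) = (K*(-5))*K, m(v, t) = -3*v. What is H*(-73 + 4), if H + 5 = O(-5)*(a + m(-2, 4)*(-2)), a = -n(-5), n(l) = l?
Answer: -61479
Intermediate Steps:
O(K) = -3 - 5*K² (O(K) = -3 + (K*(-5))*K = -3 + (-5*K)*K = -3 - 5*K²)
a = 5 (a = -1*(-5) = 5)
H = 891 (H = -5 + (-3 - 5*(-5)²)*(5 - 3*(-2)*(-2)) = -5 + (-3 - 5*25)*(5 + 6*(-2)) = -5 + (-3 - 125)*(5 - 12) = -5 - 128*(-7) = -5 + 896 = 891)
H*(-73 + 4) = 891*(-73 + 4) = 891*(-69) = -61479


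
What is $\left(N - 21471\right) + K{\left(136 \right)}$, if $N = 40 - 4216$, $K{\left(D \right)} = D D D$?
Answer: $2489809$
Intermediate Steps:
$K{\left(D \right)} = D^{3}$ ($K{\left(D \right)} = D^{2} D = D^{3}$)
$N = -4176$ ($N = 40 - 4216 = -4176$)
$\left(N - 21471\right) + K{\left(136 \right)} = \left(-4176 - 21471\right) + 136^{3} = -25647 + 2515456 = 2489809$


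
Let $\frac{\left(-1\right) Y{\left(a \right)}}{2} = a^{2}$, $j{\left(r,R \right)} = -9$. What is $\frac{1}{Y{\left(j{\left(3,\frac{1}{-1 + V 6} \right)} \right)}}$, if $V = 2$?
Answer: $- \frac{1}{162} \approx -0.0061728$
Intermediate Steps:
$Y{\left(a \right)} = - 2 a^{2}$
$\frac{1}{Y{\left(j{\left(3,\frac{1}{-1 + V 6} \right)} \right)}} = \frac{1}{\left(-2\right) \left(-9\right)^{2}} = \frac{1}{\left(-2\right) 81} = \frac{1}{-162} = - \frac{1}{162}$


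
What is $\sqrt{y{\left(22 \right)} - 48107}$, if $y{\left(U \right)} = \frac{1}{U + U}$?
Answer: $\frac{i \sqrt{23283777}}{22} \approx 219.33 i$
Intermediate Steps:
$y{\left(U \right)} = \frac{1}{2 U}$
$\sqrt{y{\left(22 \right)} - 48107} = \sqrt{\frac{1}{2 \cdot 22} - 48107} = \sqrt{\frac{1}{2} \cdot \frac{1}{22} - 48107} = \sqrt{\frac{1}{44} - 48107} = \sqrt{- \frac{2116707}{44}} = \frac{i \sqrt{23283777}}{22}$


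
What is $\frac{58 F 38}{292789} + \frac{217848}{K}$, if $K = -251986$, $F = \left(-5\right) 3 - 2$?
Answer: $- \frac{5230350680}{5269909211} \approx -0.99249$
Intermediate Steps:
$F = -17$ ($F = -15 - 2 = -17$)
$\frac{58 F 38}{292789} + \frac{217848}{K} = \frac{58 \left(-17\right) 38}{292789} + \frac{217848}{-251986} = \left(-986\right) 38 \cdot \frac{1}{292789} + 217848 \left(- \frac{1}{251986}\right) = \left(-37468\right) \frac{1}{292789} - \frac{108924}{125993} = - \frac{37468}{292789} - \frac{108924}{125993} = - \frac{5230350680}{5269909211}$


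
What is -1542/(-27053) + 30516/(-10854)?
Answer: -134802080/48938877 ≈ -2.7545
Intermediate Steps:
-1542/(-27053) + 30516/(-10854) = -1542*(-1/27053) + 30516*(-1/10854) = 1542/27053 - 5086/1809 = -134802080/48938877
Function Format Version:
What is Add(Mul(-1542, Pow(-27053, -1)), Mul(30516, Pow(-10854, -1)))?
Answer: Rational(-134802080, 48938877) ≈ -2.7545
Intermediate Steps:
Add(Mul(-1542, Pow(-27053, -1)), Mul(30516, Pow(-10854, -1))) = Add(Mul(-1542, Rational(-1, 27053)), Mul(30516, Rational(-1, 10854))) = Add(Rational(1542, 27053), Rational(-5086, 1809)) = Rational(-134802080, 48938877)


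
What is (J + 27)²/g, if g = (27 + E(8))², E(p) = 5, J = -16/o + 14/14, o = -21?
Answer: 22801/28224 ≈ 0.80786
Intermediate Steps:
J = 37/21 (J = -16/(-21) + 14/14 = -16*(-1/21) + 14*(1/14) = 16/21 + 1 = 37/21 ≈ 1.7619)
g = 1024 (g = (27 + 5)² = 32² = 1024)
(J + 27)²/g = (37/21 + 27)²/1024 = (604/21)²*(1/1024) = (364816/441)*(1/1024) = 22801/28224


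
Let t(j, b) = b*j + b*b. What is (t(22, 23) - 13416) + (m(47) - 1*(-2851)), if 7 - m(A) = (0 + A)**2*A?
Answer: -113346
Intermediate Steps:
t(j, b) = b**2 + b*j (t(j, b) = b*j + b**2 = b**2 + b*j)
m(A) = 7 - A**3 (m(A) = 7 - (0 + A)**2*A = 7 - A**2*A = 7 - A**3)
(t(22, 23) - 13416) + (m(47) - 1*(-2851)) = (23*(23 + 22) - 13416) + ((7 - 1*47**3) - 1*(-2851)) = (23*45 - 13416) + ((7 - 1*103823) + 2851) = (1035 - 13416) + ((7 - 103823) + 2851) = -12381 + (-103816 + 2851) = -12381 - 100965 = -113346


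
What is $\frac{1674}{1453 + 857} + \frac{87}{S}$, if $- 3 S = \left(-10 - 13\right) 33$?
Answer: $\frac{9462}{8855} \approx 1.0685$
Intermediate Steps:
$S = 253$ ($S = - \frac{\left(-10 - 13\right) 33}{3} = - \frac{\left(-23\right) 33}{3} = \left(- \frac{1}{3}\right) \left(-759\right) = 253$)
$\frac{1674}{1453 + 857} + \frac{87}{S} = \frac{1674}{1453 + 857} + \frac{87}{253} = \frac{1674}{2310} + 87 \cdot \frac{1}{253} = 1674 \cdot \frac{1}{2310} + \frac{87}{253} = \frac{279}{385} + \frac{87}{253} = \frac{9462}{8855}$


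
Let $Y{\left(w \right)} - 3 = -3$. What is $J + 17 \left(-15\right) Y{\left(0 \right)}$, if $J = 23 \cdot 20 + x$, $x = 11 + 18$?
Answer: $489$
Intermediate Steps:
$x = 29$
$Y{\left(w \right)} = 0$ ($Y{\left(w \right)} = 3 - 3 = 0$)
$J = 489$ ($J = 23 \cdot 20 + 29 = 460 + 29 = 489$)
$J + 17 \left(-15\right) Y{\left(0 \right)} = 489 + 17 \left(-15\right) 0 = 489 - 0 = 489 + 0 = 489$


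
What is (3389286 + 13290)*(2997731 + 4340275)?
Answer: 24968123103456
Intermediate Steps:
(3389286 + 13290)*(2997731 + 4340275) = 3402576*7338006 = 24968123103456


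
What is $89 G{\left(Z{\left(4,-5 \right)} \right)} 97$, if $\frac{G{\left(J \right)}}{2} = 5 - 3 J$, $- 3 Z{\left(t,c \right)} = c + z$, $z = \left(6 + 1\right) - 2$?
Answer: $86330$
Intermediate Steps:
$z = 5$ ($z = 7 - 2 = 5$)
$Z{\left(t,c \right)} = - \frac{5}{3} - \frac{c}{3}$ ($Z{\left(t,c \right)} = - \frac{c + 5}{3} = - \frac{5 + c}{3} = - \frac{5}{3} - \frac{c}{3}$)
$G{\left(J \right)} = 10 - 6 J$ ($G{\left(J \right)} = 2 \left(5 - 3 J\right) = 10 - 6 J$)
$89 G{\left(Z{\left(4,-5 \right)} \right)} 97 = 89 \left(10 - 6 \left(- \frac{5}{3} - - \frac{5}{3}\right)\right) 97 = 89 \left(10 - 6 \left(- \frac{5}{3} + \frac{5}{3}\right)\right) 97 = 89 \left(10 - 0\right) 97 = 89 \left(10 + 0\right) 97 = 89 \cdot 10 \cdot 97 = 890 \cdot 97 = 86330$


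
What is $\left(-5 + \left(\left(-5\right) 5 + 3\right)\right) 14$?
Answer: $-378$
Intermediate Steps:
$\left(-5 + \left(\left(-5\right) 5 + 3\right)\right) 14 = \left(-5 + \left(-25 + 3\right)\right) 14 = \left(-5 - 22\right) 14 = \left(-27\right) 14 = -378$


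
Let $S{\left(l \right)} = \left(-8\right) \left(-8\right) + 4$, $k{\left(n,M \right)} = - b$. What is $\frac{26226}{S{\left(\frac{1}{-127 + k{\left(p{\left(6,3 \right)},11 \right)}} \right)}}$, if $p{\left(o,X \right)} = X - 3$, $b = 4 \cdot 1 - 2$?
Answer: $\frac{13113}{34} \approx 385.68$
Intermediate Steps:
$b = 2$ ($b = 4 - 2 = 2$)
$p{\left(o,X \right)} = -3 + X$
$k{\left(n,M \right)} = -2$ ($k{\left(n,M \right)} = \left(-1\right) 2 = -2$)
$S{\left(l \right)} = 68$ ($S{\left(l \right)} = 64 + 4 = 68$)
$\frac{26226}{S{\left(\frac{1}{-127 + k{\left(p{\left(6,3 \right)},11 \right)}} \right)}} = \frac{26226}{68} = 26226 \cdot \frac{1}{68} = \frac{13113}{34}$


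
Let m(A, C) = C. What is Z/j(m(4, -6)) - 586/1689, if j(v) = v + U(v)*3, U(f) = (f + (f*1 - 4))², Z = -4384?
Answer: -1308518/214503 ≈ -6.1002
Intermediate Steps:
U(f) = (-4 + 2*f)² (U(f) = (f + (f - 4))² = (f + (-4 + f))² = (-4 + 2*f)²)
j(v) = v + 12*(-2 + v)² (j(v) = v + (4*(-2 + v)²)*3 = v + 12*(-2 + v)²)
Z/j(m(4, -6)) - 586/1689 = -4384/(-6 + 12*(-2 - 6)²) - 586/1689 = -4384/(-6 + 12*(-8)²) - 586*1/1689 = -4384/(-6 + 12*64) - 586/1689 = -4384/(-6 + 768) - 586/1689 = -4384/762 - 586/1689 = -4384*1/762 - 586/1689 = -2192/381 - 586/1689 = -1308518/214503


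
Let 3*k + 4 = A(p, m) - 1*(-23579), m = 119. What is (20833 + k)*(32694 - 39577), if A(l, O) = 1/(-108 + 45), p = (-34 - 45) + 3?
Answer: -37324175663/189 ≈ -1.9748e+8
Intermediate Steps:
p = -76 (p = -79 + 3 = -76)
A(l, O) = -1/63 (A(l, O) = 1/(-63) = -1/63)
k = 1485224/189 (k = -4/3 + (-1/63 - 1*(-23579))/3 = -4/3 + (-1/63 + 23579)/3 = -4/3 + (⅓)*(1485476/63) = -4/3 + 1485476/189 = 1485224/189 ≈ 7858.3)
(20833 + k)*(32694 - 39577) = (20833 + 1485224/189)*(32694 - 39577) = (5422661/189)*(-6883) = -37324175663/189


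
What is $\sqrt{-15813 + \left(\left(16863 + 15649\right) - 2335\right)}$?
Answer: $6 \sqrt{399} \approx 119.85$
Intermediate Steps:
$\sqrt{-15813 + \left(\left(16863 + 15649\right) - 2335\right)} = \sqrt{-15813 + \left(32512 - 2335\right)} = \sqrt{-15813 + 30177} = \sqrt{14364} = 6 \sqrt{399}$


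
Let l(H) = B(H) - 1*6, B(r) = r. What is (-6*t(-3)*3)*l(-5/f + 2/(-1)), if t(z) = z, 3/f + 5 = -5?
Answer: 468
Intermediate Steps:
f = -3/10 (f = 3/(-5 - 5) = 3/(-10) = 3*(-⅒) = -3/10 ≈ -0.30000)
l(H) = -6 + H (l(H) = H - 1*6 = H - 6 = -6 + H)
(-6*t(-3)*3)*l(-5/f + 2/(-1)) = (-(-18)*3)*(-6 + (-5/(-3/10) + 2/(-1))) = (-6*(-9))*(-6 + (-5*(-10/3) + 2*(-1))) = 54*(-6 + (50/3 - 2)) = 54*(-6 + 44/3) = 54*(26/3) = 468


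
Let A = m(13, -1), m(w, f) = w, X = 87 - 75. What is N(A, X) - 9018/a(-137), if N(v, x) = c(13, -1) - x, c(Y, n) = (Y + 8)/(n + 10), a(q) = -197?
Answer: 21341/591 ≈ 36.110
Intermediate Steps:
X = 12
c(Y, n) = (8 + Y)/(10 + n)
A = 13
N(v, x) = 7/3 - x (N(v, x) = (8 + 13)/(10 - 1) - x = 21/9 - x = (1/9)*21 - x = 7/3 - x)
N(A, X) - 9018/a(-137) = (7/3 - 1*12) - 9018/(-197) = (7/3 - 12) - 9018*(-1)/197 = -29/3 - 1*(-9018/197) = -29/3 + 9018/197 = 21341/591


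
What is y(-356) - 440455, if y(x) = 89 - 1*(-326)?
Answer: -440040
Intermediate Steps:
y(x) = 415 (y(x) = 89 + 326 = 415)
y(-356) - 440455 = 415 - 440455 = -440040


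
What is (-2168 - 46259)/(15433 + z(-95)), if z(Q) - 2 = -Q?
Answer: -48427/15530 ≈ -3.1183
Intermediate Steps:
z(Q) = 2 - Q
(-2168 - 46259)/(15433 + z(-95)) = (-2168 - 46259)/(15433 + (2 - 1*(-95))) = -48427/(15433 + (2 + 95)) = -48427/(15433 + 97) = -48427/15530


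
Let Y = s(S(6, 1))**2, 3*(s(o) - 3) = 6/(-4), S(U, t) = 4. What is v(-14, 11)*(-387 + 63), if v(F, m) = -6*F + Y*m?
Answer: -49491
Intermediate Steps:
s(o) = 5/2 (s(o) = 3 + (6/(-4))/3 = 3 + (6*(-1/4))/3 = 3 + (1/3)*(-3/2) = 3 - 1/2 = 5/2)
Y = 25/4 (Y = (5/2)**2 = 25/4 ≈ 6.2500)
v(F, m) = -6*F + 25*m/4
v(-14, 11)*(-387 + 63) = (-6*(-14) + (25/4)*11)*(-387 + 63) = (84 + 275/4)*(-324) = (611/4)*(-324) = -49491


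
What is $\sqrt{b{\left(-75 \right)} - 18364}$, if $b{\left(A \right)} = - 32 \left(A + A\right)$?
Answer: $2 i \sqrt{3391} \approx 116.46 i$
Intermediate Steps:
$b{\left(A \right)} = - 64 A$ ($b{\left(A \right)} = - 32 \cdot 2 A = - 64 A$)
$\sqrt{b{\left(-75 \right)} - 18364} = \sqrt{\left(-64\right) \left(-75\right) - 18364} = \sqrt{4800 - 18364} = \sqrt{-13564} = 2 i \sqrt{3391}$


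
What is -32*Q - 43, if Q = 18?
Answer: -619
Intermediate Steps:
-32*Q - 43 = -32*18 - 43 = -576 - 43 = -619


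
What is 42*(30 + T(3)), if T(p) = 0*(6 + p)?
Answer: 1260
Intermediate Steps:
T(p) = 0
42*(30 + T(3)) = 42*(30 + 0) = 42*30 = 1260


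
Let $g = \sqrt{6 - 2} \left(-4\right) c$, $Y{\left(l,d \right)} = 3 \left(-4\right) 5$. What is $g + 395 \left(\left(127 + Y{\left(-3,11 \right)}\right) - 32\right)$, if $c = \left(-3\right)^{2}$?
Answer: $13753$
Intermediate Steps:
$Y{\left(l,d \right)} = -60$ ($Y{\left(l,d \right)} = \left(-12\right) 5 = -60$)
$c = 9$
$g = -72$ ($g = \sqrt{6 - 2} \left(-4\right) 9 = \sqrt{4} \left(-4\right) 9 = 2 \left(-4\right) 9 = \left(-8\right) 9 = -72$)
$g + 395 \left(\left(127 + Y{\left(-3,11 \right)}\right) - 32\right) = -72 + 395 \left(\left(127 - 60\right) - 32\right) = -72 + 395 \left(67 - 32\right) = -72 + 395 \cdot 35 = -72 + 13825 = 13753$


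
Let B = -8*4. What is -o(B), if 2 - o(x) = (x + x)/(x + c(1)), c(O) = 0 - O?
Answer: -2/33 ≈ -0.060606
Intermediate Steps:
c(O) = -O
B = -32
o(x) = 2 - 2*x/(-1 + x) (o(x) = 2 - (x + x)/(x - 1*1) = 2 - 2*x/(x - 1) = 2 - 2*x/(-1 + x))
-o(B) = -(-2)/(-1 - 32) = -(-2)/(-33) = -(-2)*(-1)/33 = -1*2/33 = -2/33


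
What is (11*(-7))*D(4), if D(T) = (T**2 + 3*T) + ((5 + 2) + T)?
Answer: -3003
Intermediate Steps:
D(T) = 7 + T**2 + 4*T (D(T) = (T**2 + 3*T) + (7 + T) = 7 + T**2 + 4*T)
(11*(-7))*D(4) = (11*(-7))*(7 + 4**2 + 4*4) = -77*(7 + 16 + 16) = -77*39 = -3003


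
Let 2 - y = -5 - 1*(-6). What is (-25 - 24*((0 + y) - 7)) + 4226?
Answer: 4345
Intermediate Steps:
y = 1 (y = 2 - (-5 - 1*(-6)) = 2 - (-5 + 6) = 2 - 1*1 = 2 - 1 = 1)
(-25 - 24*((0 + y) - 7)) + 4226 = (-25 - 24*((0 + 1) - 7)) + 4226 = (-25 - 24*(1 - 7)) + 4226 = (-25 - 24*(-6)) + 4226 = (-25 + 144) + 4226 = 119 + 4226 = 4345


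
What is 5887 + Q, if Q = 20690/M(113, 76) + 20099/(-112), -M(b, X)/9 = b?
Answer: 647794885/113904 ≈ 5687.2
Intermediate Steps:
M(b, X) = -9*b
Q = -22757963/113904 (Q = 20690/((-9*113)) + 20099/(-112) = 20690/(-1017) + 20099*(-1/112) = 20690*(-1/1017) - 20099/112 = -20690/1017 - 20099/112 = -22757963/113904 ≈ -199.80)
5887 + Q = 5887 - 22757963/113904 = 647794885/113904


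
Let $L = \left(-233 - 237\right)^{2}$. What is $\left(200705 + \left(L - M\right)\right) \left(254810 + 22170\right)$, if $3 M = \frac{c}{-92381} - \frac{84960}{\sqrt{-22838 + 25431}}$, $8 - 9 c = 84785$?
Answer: $\frac{97091072202316280}{831429} + \frac{7844073600 \sqrt{2593}}{2593} \approx 1.1693 \cdot 10^{11}$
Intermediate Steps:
$c = - \frac{28259}{3}$ ($c = \frac{8}{9} - \frac{84785}{9} = - \frac{28259}{3} \approx -9419.7$)
$L = 220900$ ($L = \left(-470\right)^{2} = 220900$)
$M = \frac{28259}{831429} - \frac{28320 \sqrt{2593}}{2593}$ ($M = \frac{- \frac{28259}{3 \left(-92381\right)} - \frac{84960}{\sqrt{-22838 + 25431}}}{3} = \frac{\left(- \frac{28259}{3}\right) \left(- \frac{1}{92381}\right) - \frac{84960}{\sqrt{2593}}}{3} = \frac{\frac{28259}{277143} - 84960 \frac{\sqrt{2593}}{2593}}{3} = \frac{\frac{28259}{277143} - \frac{84960 \sqrt{2593}}{2593}}{3} = \frac{28259}{831429} - \frac{28320 \sqrt{2593}}{2593} \approx -556.12$)
$\left(200705 + \left(L - M\right)\right) \left(254810 + 22170\right) = \left(200705 + \left(220900 - \left(\frac{28259}{831429} - \frac{28320 \sqrt{2593}}{2593}\right)\right)\right) \left(254810 + 22170\right) = \left(200705 + \left(220900 - \left(\frac{28259}{831429} - \frac{28320 \sqrt{2593}}{2593}\right)\right)\right) 276980 = \left(200705 + \left(\frac{183662637841}{831429} + \frac{28320 \sqrt{2593}}{2593}\right)\right) 276980 = \left(\frac{350534595286}{831429} + \frac{28320 \sqrt{2593}}{2593}\right) 276980 = \frac{97091072202316280}{831429} + \frac{7844073600 \sqrt{2593}}{2593}$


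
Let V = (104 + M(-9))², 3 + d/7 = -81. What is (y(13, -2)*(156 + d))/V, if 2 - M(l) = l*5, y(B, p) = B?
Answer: -5616/22801 ≈ -0.24630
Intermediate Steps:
M(l) = 2 - 5*l (M(l) = 2 - l*5 = 2 - 5*l)
d = -588 (d = -21 + 7*(-81) = -21 - 567 = -588)
V = 22801 (V = (104 + (2 - 5*(-9)))² = (104 + (2 + 45))² = (104 + 47)² = 151² = 22801)
(y(13, -2)*(156 + d))/V = (13*(156 - 588))/22801 = (13*(-432))*(1/22801) = -5616*1/22801 = -5616/22801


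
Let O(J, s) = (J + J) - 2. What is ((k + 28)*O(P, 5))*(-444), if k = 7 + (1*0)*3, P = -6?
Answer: 217560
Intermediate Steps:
O(J, s) = -2 + 2*J (O(J, s) = 2*J - 2 = -2 + 2*J)
k = 7 (k = 7 + 0*3 = 7 + 0 = 7)
((k + 28)*O(P, 5))*(-444) = ((7 + 28)*(-2 + 2*(-6)))*(-444) = (35*(-2 - 12))*(-444) = (35*(-14))*(-444) = -490*(-444) = 217560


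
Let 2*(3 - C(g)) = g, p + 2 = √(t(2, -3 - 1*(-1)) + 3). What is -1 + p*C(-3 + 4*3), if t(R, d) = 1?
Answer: -1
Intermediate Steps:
p = 0 (p = -2 + √(1 + 3) = -2 + √4 = -2 + 2 = 0)
C(g) = 3 - g/2
-1 + p*C(-3 + 4*3) = -1 + 0*(3 - (-3 + 4*3)/2) = -1 + 0*(3 - (-3 + 12)/2) = -1 + 0*(3 - ½*9) = -1 + 0*(3 - 9/2) = -1 + 0*(-3/2) = -1 + 0 = -1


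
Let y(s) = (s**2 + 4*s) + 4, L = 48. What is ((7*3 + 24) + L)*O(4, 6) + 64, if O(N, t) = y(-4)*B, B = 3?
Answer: 1180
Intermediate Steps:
y(s) = 4 + s**2 + 4*s
O(N, t) = 12 (O(N, t) = (4 + (-4)**2 + 4*(-4))*3 = (4 + 16 - 16)*3 = 4*3 = 12)
((7*3 + 24) + L)*O(4, 6) + 64 = ((7*3 + 24) + 48)*12 + 64 = ((21 + 24) + 48)*12 + 64 = (45 + 48)*12 + 64 = 93*12 + 64 = 1116 + 64 = 1180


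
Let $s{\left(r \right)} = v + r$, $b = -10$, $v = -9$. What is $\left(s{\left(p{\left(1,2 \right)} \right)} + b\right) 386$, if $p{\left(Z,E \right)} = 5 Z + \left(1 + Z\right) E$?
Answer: $-3860$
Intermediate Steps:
$p{\left(Z,E \right)} = 5 Z + E \left(1 + Z\right)$
$s{\left(r \right)} = -9 + r$
$\left(s{\left(p{\left(1,2 \right)} \right)} + b\right) 386 = \left(\left(-9 + \left(2 + 5 \cdot 1 + 2 \cdot 1\right)\right) - 10\right) 386 = \left(\left(-9 + \left(2 + 5 + 2\right)\right) - 10\right) 386 = \left(\left(-9 + 9\right) - 10\right) 386 = \left(0 - 10\right) 386 = \left(-10\right) 386 = -3860$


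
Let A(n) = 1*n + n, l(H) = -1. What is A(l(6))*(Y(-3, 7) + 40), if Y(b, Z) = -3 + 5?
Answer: -84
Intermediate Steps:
Y(b, Z) = 2
A(n) = 2*n (A(n) = n + n = 2*n)
A(l(6))*(Y(-3, 7) + 40) = (2*(-1))*(2 + 40) = -2*42 = -84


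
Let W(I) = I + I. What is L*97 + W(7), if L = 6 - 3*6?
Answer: -1150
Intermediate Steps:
W(I) = 2*I
L = -12 (L = 6 - 18 = -12)
L*97 + W(7) = -12*97 + 2*7 = -1164 + 14 = -1150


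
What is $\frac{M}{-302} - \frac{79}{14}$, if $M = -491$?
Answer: $- \frac{4246}{1057} \approx -4.017$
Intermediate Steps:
$\frac{M}{-302} - \frac{79}{14} = - \frac{491}{-302} - \frac{79}{14} = \left(-491\right) \left(- \frac{1}{302}\right) - \frac{79}{14} = \frac{491}{302} - \frac{79}{14} = - \frac{4246}{1057}$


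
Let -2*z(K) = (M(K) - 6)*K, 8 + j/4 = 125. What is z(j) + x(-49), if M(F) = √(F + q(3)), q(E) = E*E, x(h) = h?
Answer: 1355 - 702*√53 ≈ -3755.6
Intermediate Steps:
j = 468 (j = -32 + 4*125 = -32 + 500 = 468)
q(E) = E²
M(F) = √(9 + F) (M(F) = √(F + 3²) = √(F + 9) = √(9 + F))
z(K) = -K*(-6 + √(9 + K))/2 (z(K) = -(√(9 + K) - 6)*K/2 = -(-6 + √(9 + K))*K/2 = -K*(-6 + √(9 + K))/2)
z(j) + x(-49) = (½)*468*(6 - √(9 + 468)) - 49 = (½)*468*(6 - √477) - 49 = (½)*468*(6 - 3*√53) - 49 = (1404 - 702*√53) - 49 = 1355 - 702*√53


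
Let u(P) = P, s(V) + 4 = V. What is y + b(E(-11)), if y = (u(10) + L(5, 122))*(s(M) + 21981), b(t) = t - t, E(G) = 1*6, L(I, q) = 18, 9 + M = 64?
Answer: 616896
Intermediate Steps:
M = 55 (M = -9 + 64 = 55)
s(V) = -4 + V
E(G) = 6
b(t) = 0
y = 616896 (y = (10 + 18)*((-4 + 55) + 21981) = 28*(51 + 21981) = 28*22032 = 616896)
y + b(E(-11)) = 616896 + 0 = 616896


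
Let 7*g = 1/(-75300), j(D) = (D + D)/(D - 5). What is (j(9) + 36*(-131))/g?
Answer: 2483431650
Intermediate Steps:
j(D) = 2*D/(-5 + D) (j(D) = (2*D)/(-5 + D) = 2*D/(-5 + D))
g = -1/527100 (g = (⅐)/(-75300) = (⅐)*(-1/75300) = -1/527100 ≈ -1.8972e-6)
(j(9) + 36*(-131))/g = (2*9/(-5 + 9) + 36*(-131))/(-1/527100) = (2*9/4 - 4716)*(-527100) = (2*9*(¼) - 4716)*(-527100) = (9/2 - 4716)*(-527100) = -9423/2*(-527100) = 2483431650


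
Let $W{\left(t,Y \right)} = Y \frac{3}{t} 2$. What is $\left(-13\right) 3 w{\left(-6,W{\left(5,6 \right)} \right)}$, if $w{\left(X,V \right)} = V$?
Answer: $- \frac{1404}{5} \approx -280.8$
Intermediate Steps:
$W{\left(t,Y \right)} = \frac{6 Y}{t}$ ($W{\left(t,Y \right)} = \frac{3 Y}{t} 2 = \frac{6 Y}{t}$)
$\left(-13\right) 3 w{\left(-6,W{\left(5,6 \right)} \right)} = \left(-13\right) 3 \cdot 6 \cdot 6 \cdot \frac{1}{5} = - 39 \cdot 6 \cdot 6 \cdot \frac{1}{5} = \left(-39\right) \frac{36}{5} = - \frac{1404}{5}$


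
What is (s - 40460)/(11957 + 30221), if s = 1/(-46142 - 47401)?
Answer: -3784749781/3945456654 ≈ -0.95927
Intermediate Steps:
s = -1/93543 (s = 1/(-93543) = -1/93543 ≈ -1.0690e-5)
(s - 40460)/(11957 + 30221) = (-1/93543 - 40460)/(11957 + 30221) = -3784749781/93543/42178 = -3784749781/93543*1/42178 = -3784749781/3945456654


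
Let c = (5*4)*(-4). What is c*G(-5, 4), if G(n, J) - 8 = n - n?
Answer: -640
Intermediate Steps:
c = -80 (c = 20*(-4) = -80)
G(n, J) = 8 (G(n, J) = 8 + (n - n) = 8 + 0 = 8)
c*G(-5, 4) = -80*8 = -640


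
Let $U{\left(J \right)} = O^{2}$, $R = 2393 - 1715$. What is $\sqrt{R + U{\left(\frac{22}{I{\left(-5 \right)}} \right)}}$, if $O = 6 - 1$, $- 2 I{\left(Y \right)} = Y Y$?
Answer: $\sqrt{703} \approx 26.514$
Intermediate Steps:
$I{\left(Y \right)} = - \frac{Y^{2}}{2}$ ($I{\left(Y \right)} = - \frac{Y Y}{2} = - \frac{Y^{2}}{2}$)
$R = 678$
$O = 5$
$U{\left(J \right)} = 25$ ($U{\left(J \right)} = 5^{2} = 25$)
$\sqrt{R + U{\left(\frac{22}{I{\left(-5 \right)}} \right)}} = \sqrt{678 + 25} = \sqrt{703}$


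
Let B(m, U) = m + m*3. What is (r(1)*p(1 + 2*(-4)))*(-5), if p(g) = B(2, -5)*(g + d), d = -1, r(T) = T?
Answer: 320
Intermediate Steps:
B(m, U) = 4*m (B(m, U) = m + 3*m = 4*m)
p(g) = -8 + 8*g (p(g) = (4*2)*(g - 1) = 8*(-1 + g) = -8 + 8*g)
(r(1)*p(1 + 2*(-4)))*(-5) = (1*(-8 + 8*(1 + 2*(-4))))*(-5) = (1*(-8 + 8*(1 - 8)))*(-5) = (1*(-8 + 8*(-7)))*(-5) = (1*(-8 - 56))*(-5) = (1*(-64))*(-5) = -64*(-5) = 320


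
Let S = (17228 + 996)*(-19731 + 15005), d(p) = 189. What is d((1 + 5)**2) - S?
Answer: 86126813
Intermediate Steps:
S = -86126624 (S = 18224*(-4726) = -86126624)
d((1 + 5)**2) - S = 189 - 1*(-86126624) = 189 + 86126624 = 86126813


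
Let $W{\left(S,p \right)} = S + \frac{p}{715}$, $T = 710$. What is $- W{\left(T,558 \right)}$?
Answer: $- \frac{508208}{715} \approx -710.78$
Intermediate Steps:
$W{\left(S,p \right)} = S + \frac{p}{715}$ ($W{\left(S,p \right)} = S + p \frac{1}{715} = S + \frac{p}{715}$)
$- W{\left(T,558 \right)} = - (710 + \frac{1}{715} \cdot 558) = - (710 + \frac{558}{715}) = \left(-1\right) \frac{508208}{715} = - \frac{508208}{715}$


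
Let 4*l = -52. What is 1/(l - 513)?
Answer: -1/526 ≈ -0.0019011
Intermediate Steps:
l = -13 (l = (1/4)*(-52) = -13)
1/(l - 513) = 1/(-13 - 513) = 1/(-526) = -1/526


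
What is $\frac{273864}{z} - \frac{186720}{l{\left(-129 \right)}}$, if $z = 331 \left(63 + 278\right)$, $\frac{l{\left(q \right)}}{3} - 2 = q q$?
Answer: $- \frac{224288408}{170773823} \approx -1.3134$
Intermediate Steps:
$l{\left(q \right)} = 6 + 3 q^{2}$ ($l{\left(q \right)} = 6 + 3 q q = 6 + 3 q^{2}$)
$z = 112871$ ($z = 331 \cdot 341 = 112871$)
$\frac{273864}{z} - \frac{186720}{l{\left(-129 \right)}} = \frac{273864}{112871} - \frac{186720}{6 + 3 \left(-129\right)^{2}} = 273864 \cdot \frac{1}{112871} - \frac{186720}{6 + 3 \cdot 16641} = \frac{273864}{112871} - \frac{186720}{6 + 49923} = \frac{273864}{112871} - \frac{186720}{49929} = \frac{273864}{112871} - \frac{62240}{16643} = - \frac{224288408}{170773823}$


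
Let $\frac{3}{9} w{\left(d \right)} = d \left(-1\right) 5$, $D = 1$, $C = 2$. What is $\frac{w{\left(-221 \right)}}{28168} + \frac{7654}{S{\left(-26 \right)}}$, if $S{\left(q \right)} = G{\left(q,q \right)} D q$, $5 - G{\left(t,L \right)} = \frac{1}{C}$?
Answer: $- \frac{215210017}{3295656} \approx -65.301$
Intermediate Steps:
$G{\left(t,L \right)} = \frac{9}{2}$ ($G{\left(t,L \right)} = 5 - \frac{1}{2} = \frac{9}{2}$)
$w{\left(d \right)} = - 15 d$ ($w{\left(d \right)} = 3 d \left(-1\right) 5 = 3 - d 5 = 3 \left(- 5 d\right) = - 15 d$)
$S{\left(q \right)} = \frac{9 q}{2}$ ($S{\left(q \right)} = \frac{9}{2} \cdot 1 q = \frac{9 q}{2}$)
$\frac{w{\left(-221 \right)}}{28168} + \frac{7654}{S{\left(-26 \right)}} = \frac{\left(-15\right) \left(-221\right)}{28168} + \frac{7654}{\frac{9}{2} \left(-26\right)} = 3315 \cdot \frac{1}{28168} + \frac{7654}{-117} = \frac{3315}{28168} + 7654 \left(- \frac{1}{117}\right) = \frac{3315}{28168} - \frac{7654}{117} = - \frac{215210017}{3295656}$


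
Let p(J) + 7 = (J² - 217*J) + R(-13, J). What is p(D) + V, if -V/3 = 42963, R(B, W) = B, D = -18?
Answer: -124679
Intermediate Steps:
V = -128889 (V = -3*42963 = -128889)
p(J) = -20 + J² - 217*J (p(J) = -7 + ((J² - 217*J) - 13) = -7 + (-13 + J² - 217*J) = -20 + J² - 217*J)
p(D) + V = (-20 + (-18)² - 217*(-18)) - 128889 = (-20 + 324 + 3906) - 128889 = 4210 - 128889 = -124679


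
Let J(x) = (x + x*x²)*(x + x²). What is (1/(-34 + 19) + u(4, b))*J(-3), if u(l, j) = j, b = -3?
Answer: 552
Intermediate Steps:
J(x) = (x + x²)*(x + x³) (J(x) = (x + x³)*(x + x²) = (x + x²)*(x + x³))
(1/(-34 + 19) + u(4, b))*J(-3) = (1/(-34 + 19) - 3)*((-3)²*(1 - 3 + (-3)² + (-3)³)) = (1/(-15) - 3)*(9*(1 - 3 + 9 - 27)) = (-1/15 - 3)*(9*(-20)) = -46/15*(-180) = 552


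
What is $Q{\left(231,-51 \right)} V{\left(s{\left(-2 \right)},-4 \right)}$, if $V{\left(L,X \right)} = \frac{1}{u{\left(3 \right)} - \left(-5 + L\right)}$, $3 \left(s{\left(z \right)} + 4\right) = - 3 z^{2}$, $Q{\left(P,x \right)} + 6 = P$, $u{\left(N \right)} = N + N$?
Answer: $\frac{225}{19} \approx 11.842$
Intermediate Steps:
$u{\left(N \right)} = 2 N$
$Q{\left(P,x \right)} = -6 + P$
$s{\left(z \right)} = -4 - z^{2}$ ($s{\left(z \right)} = -4 + \frac{\left(-3\right) z^{2}}{3} = -4 - z^{2}$)
$V{\left(L,X \right)} = \frac{1}{11 - L}$ ($V{\left(L,X \right)} = \frac{1}{2 \cdot 3 - \left(-5 + L\right)} = \frac{1}{6 - \left(-5 + L\right)} = \frac{1}{11 - L}$)
$Q{\left(231,-51 \right)} V{\left(s{\left(-2 \right)},-4 \right)} = \left(-6 + 231\right) \left(- \frac{1}{-11 - 8}\right) = 225 \left(- \frac{1}{-11 - 8}\right) = 225 \left(- \frac{1}{-19}\right) = 225 \left(\left(-1\right) \left(- \frac{1}{19}\right)\right) = 225 \cdot \frac{1}{19} = \frac{225}{19}$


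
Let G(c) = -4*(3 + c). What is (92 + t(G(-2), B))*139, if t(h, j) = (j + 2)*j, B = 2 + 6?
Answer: 23908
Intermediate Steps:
B = 8
G(c) = -12 - 4*c
t(h, j) = j*(2 + j) (t(h, j) = (2 + j)*j = j*(2 + j))
(92 + t(G(-2), B))*139 = (92 + 8*(2 + 8))*139 = (92 + 8*10)*139 = (92 + 80)*139 = 172*139 = 23908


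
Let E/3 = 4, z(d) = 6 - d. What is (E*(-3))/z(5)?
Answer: -36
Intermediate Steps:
E = 12 (E = 3*4 = 12)
(E*(-3))/z(5) = (12*(-3))/(6 - 1*5) = -36/(6 - 5) = -36/1 = -36*1 = -36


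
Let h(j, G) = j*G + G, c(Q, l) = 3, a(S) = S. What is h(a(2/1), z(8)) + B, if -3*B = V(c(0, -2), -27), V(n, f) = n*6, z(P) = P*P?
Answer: 186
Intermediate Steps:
z(P) = P²
h(j, G) = G + G*j (h(j, G) = G*j + G = G + G*j)
V(n, f) = 6*n
B = -6 (B = -2*3 = -⅓*18 = -6)
h(a(2/1), z(8)) + B = 8²*(1 + 2/1) - 6 = 64*(1 + 2*1) - 6 = 64*(1 + 2) - 6 = 64*3 - 6 = 192 - 6 = 186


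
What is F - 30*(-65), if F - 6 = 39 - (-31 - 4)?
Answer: 2030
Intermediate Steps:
F = 80 (F = 6 + (39 - (-31 - 4)) = 6 + (39 - 1*(-35)) = 6 + (39 + 35) = 6 + 74 = 80)
F - 30*(-65) = 80 - 30*(-65) = 80 + 1950 = 2030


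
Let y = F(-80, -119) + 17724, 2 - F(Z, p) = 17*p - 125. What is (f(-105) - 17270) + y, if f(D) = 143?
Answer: 2747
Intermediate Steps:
F(Z, p) = 127 - 17*p (F(Z, p) = 2 - (17*p - 125) = 2 - (-125 + 17*p) = 2 + (125 - 17*p) = 127 - 17*p)
y = 19874 (y = (127 - 17*(-119)) + 17724 = (127 + 2023) + 17724 = 2150 + 17724 = 19874)
(f(-105) - 17270) + y = (143 - 17270) + 19874 = -17127 + 19874 = 2747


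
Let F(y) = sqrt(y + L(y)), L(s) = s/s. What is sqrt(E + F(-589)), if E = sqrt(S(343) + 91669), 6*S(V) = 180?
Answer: sqrt(sqrt(91699) + 14*I*sqrt(3)) ≈ 17.416 + 0.69618*I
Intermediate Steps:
L(s) = 1
S(V) = 30 (S(V) = (1/6)*180 = 30)
F(y) = sqrt(1 + y) (F(y) = sqrt(y + 1) = sqrt(1 + y))
E = sqrt(91699) (E = sqrt(30 + 91669) = sqrt(91699) ≈ 302.82)
sqrt(E + F(-589)) = sqrt(sqrt(91699) + sqrt(1 - 589)) = sqrt(sqrt(91699) + sqrt(-588)) = sqrt(sqrt(91699) + 14*I*sqrt(3))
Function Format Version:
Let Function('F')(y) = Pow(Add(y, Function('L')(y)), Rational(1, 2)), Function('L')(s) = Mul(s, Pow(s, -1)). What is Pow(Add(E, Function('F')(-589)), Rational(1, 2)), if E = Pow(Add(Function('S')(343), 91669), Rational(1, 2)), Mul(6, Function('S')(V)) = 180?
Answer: Pow(Add(Pow(91699, Rational(1, 2)), Mul(14, I, Pow(3, Rational(1, 2)))), Rational(1, 2)) ≈ Add(17.416, Mul(0.69618, I))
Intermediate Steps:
Function('L')(s) = 1
Function('S')(V) = 30 (Function('S')(V) = Mul(Rational(1, 6), 180) = 30)
Function('F')(y) = Pow(Add(1, y), Rational(1, 2)) (Function('F')(y) = Pow(Add(y, 1), Rational(1, 2)) = Pow(Add(1, y), Rational(1, 2)))
E = Pow(91699, Rational(1, 2)) (E = Pow(Add(30, 91669), Rational(1, 2)) = Pow(91699, Rational(1, 2)) ≈ 302.82)
Pow(Add(E, Function('F')(-589)), Rational(1, 2)) = Pow(Add(Pow(91699, Rational(1, 2)), Pow(Add(1, -589), Rational(1, 2))), Rational(1, 2)) = Pow(Add(Pow(91699, Rational(1, 2)), Pow(-588, Rational(1, 2))), Rational(1, 2)) = Pow(Add(Pow(91699, Rational(1, 2)), Mul(14, I, Pow(3, Rational(1, 2)))), Rational(1, 2))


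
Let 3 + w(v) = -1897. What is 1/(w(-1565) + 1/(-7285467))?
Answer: -7285467/13842387301 ≈ -0.00052632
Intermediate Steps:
w(v) = -1900 (w(v) = -3 - 1897 = -1900)
1/(w(-1565) + 1/(-7285467)) = 1/(-1900 + 1/(-7285467)) = 1/(-1900 - 1/7285467) = 1/(-13842387301/7285467) = -7285467/13842387301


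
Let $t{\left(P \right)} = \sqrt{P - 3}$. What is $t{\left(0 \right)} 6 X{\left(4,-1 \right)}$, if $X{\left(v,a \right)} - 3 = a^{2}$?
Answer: $24 i \sqrt{3} \approx 41.569 i$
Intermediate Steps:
$X{\left(v,a \right)} = 3 + a^{2}$
$t{\left(P \right)} = \sqrt{-3 + P}$
$t{\left(0 \right)} 6 X{\left(4,-1 \right)} = \sqrt{-3 + 0} \cdot 6 \left(3 + \left(-1\right)^{2}\right) = \sqrt{-3} \cdot 6 \left(3 + 1\right) = i \sqrt{3} \cdot 6 \cdot 4 = 6 i \sqrt{3} \cdot 4 = 24 i \sqrt{3}$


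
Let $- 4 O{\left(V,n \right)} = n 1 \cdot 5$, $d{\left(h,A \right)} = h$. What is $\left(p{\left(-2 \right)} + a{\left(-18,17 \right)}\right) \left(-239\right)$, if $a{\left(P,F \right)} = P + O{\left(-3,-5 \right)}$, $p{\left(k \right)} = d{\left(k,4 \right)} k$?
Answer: $\frac{7409}{4} \approx 1852.3$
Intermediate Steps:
$O{\left(V,n \right)} = - \frac{5 n}{4}$ ($O{\left(V,n \right)} = - \frac{n 1 \cdot 5}{4} = - \frac{n 5}{4} = - \frac{5 n}{4}$)
$p{\left(k \right)} = k^{2}$ ($p{\left(k \right)} = k k = k^{2}$)
$a{\left(P,F \right)} = \frac{25}{4} + P$ ($a{\left(P,F \right)} = P - - \frac{25}{4} = P + \frac{25}{4} = \frac{25}{4} + P$)
$\left(p{\left(-2 \right)} + a{\left(-18,17 \right)}\right) \left(-239\right) = \left(\left(-2\right)^{2} + \left(\frac{25}{4} - 18\right)\right) \left(-239\right) = \left(4 - \frac{47}{4}\right) \left(-239\right) = \left(- \frac{31}{4}\right) \left(-239\right) = \frac{7409}{4}$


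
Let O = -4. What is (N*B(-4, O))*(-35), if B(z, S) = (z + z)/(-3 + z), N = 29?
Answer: -1160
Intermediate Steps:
B(z, S) = 2*z/(-3 + z) (B(z, S) = (2*z)/(-3 + z) = 2*z/(-3 + z))
(N*B(-4, O))*(-35) = (29*(2*(-4)/(-3 - 4)))*(-35) = (29*(2*(-4)/(-7)))*(-35) = (29*(2*(-4)*(-⅐)))*(-35) = (29*(8/7))*(-35) = (232/7)*(-35) = -1160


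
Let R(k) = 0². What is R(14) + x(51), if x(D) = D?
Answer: 51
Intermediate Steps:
R(k) = 0
R(14) + x(51) = 0 + 51 = 51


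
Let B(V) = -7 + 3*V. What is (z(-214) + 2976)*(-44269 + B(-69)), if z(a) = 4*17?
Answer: -135406252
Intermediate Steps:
z(a) = 68
(z(-214) + 2976)*(-44269 + B(-69)) = (68 + 2976)*(-44269 + (-7 + 3*(-69))) = 3044*(-44269 + (-7 - 207)) = 3044*(-44269 - 214) = 3044*(-44483) = -135406252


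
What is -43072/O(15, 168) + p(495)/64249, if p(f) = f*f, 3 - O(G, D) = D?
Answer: 2807762053/10601085 ≈ 264.86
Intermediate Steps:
O(G, D) = 3 - D
p(f) = f²
-43072/O(15, 168) + p(495)/64249 = -43072/(3 - 1*168) + 495²/64249 = -43072/(3 - 168) + 245025*(1/64249) = -43072/(-165) + 245025/64249 = -43072*(-1/165) + 245025/64249 = 43072/165 + 245025/64249 = 2807762053/10601085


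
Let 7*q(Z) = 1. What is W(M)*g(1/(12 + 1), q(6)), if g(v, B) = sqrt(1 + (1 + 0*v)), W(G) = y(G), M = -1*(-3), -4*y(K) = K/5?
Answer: -3*sqrt(2)/20 ≈ -0.21213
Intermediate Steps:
y(K) = -K/20 (y(K) = -K/(4*5) = -K/20)
M = 3
q(Z) = 1/7 (q(Z) = (1/7)*1 = 1/7)
W(G) = -G/20
g(v, B) = sqrt(2) (g(v, B) = sqrt(1 + (1 + 0)) = sqrt(1 + 1) = sqrt(2))
W(M)*g(1/(12 + 1), q(6)) = (-1/20*3)*sqrt(2) = -3*sqrt(2)/20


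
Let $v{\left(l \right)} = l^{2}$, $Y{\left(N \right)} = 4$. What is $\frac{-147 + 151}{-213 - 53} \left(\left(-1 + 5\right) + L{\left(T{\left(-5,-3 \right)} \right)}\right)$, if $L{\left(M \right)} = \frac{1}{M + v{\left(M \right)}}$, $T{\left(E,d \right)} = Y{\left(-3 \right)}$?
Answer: $- \frac{81}{1330} \approx -0.060902$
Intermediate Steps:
$T{\left(E,d \right)} = 4$
$L{\left(M \right)} = \frac{1}{M + M^{2}}$
$\frac{-147 + 151}{-213 - 53} \left(\left(-1 + 5\right) + L{\left(T{\left(-5,-3 \right)} \right)}\right) = \frac{-147 + 151}{-213 - 53} \left(\left(-1 + 5\right) + \frac{1}{4 \left(1 + 4\right)}\right) = \frac{4}{-266} \left(4 + \frac{1}{4 \cdot 5}\right) = 4 \left(- \frac{1}{266}\right) \left(4 + \frac{1}{4} \cdot \frac{1}{5}\right) = - \frac{2 \left(4 + \frac{1}{20}\right)}{133} = \left(- \frac{2}{133}\right) \frac{81}{20} = - \frac{81}{1330}$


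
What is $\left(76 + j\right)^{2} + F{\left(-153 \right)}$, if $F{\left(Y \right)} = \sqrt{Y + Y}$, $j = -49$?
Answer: $729 + 3 i \sqrt{34} \approx 729.0 + 17.493 i$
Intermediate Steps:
$F{\left(Y \right)} = \sqrt{2} \sqrt{Y}$ ($F{\left(Y \right)} = \sqrt{2 Y} = \sqrt{2} \sqrt{Y}$)
$\left(76 + j\right)^{2} + F{\left(-153 \right)} = \left(76 - 49\right)^{2} + \sqrt{2} \sqrt{-153} = 27^{2} + \sqrt{2} \cdot 3 i \sqrt{17} = 729 + 3 i \sqrt{34}$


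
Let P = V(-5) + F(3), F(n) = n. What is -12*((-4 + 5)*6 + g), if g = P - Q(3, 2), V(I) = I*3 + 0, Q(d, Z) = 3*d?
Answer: 180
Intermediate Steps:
V(I) = 3*I (V(I) = 3*I + 0 = 3*I)
P = -12 (P = 3*(-5) + 3 = -15 + 3 = -12)
g = -21 (g = -12 - 3*3 = -12 - 1*9 = -12 - 9 = -21)
-12*((-4 + 5)*6 + g) = -12*((-4 + 5)*6 - 21) = -12*(1*6 - 21) = -12*(6 - 21) = -12*(-15) = 180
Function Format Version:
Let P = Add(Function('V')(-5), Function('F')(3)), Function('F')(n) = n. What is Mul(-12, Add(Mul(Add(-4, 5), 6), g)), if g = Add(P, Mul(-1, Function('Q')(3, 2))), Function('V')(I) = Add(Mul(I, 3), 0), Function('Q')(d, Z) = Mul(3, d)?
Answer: 180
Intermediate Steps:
Function('V')(I) = Mul(3, I) (Function('V')(I) = Add(Mul(3, I), 0) = Mul(3, I))
P = -12 (P = Add(Mul(3, -5), 3) = Add(-15, 3) = -12)
g = -21 (g = Add(-12, Mul(-1, Mul(3, 3))) = Add(-12, Mul(-1, 9)) = Add(-12, -9) = -21)
Mul(-12, Add(Mul(Add(-4, 5), 6), g)) = Mul(-12, Add(Mul(Add(-4, 5), 6), -21)) = Mul(-12, Add(Mul(1, 6), -21)) = Mul(-12, Add(6, -21)) = Mul(-12, -15) = 180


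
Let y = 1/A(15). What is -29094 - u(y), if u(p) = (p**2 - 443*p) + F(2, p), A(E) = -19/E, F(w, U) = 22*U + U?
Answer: -10622859/361 ≈ -29426.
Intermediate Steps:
F(w, U) = 23*U
y = -15/19 (y = 1/(-19/15) = -15/19 ≈ -0.78947)
u(p) = p**2 - 420*p (u(p) = (p**2 - 443*p) + 23*p = p**2 - 420*p)
-29094 - u(y) = -29094 - (-15)*(-420 - 15/19)/19 = -29094 - (-15)*(-7995)/(19*19) = -29094 - 1*119925/361 = -29094 - 119925/361 = -10622859/361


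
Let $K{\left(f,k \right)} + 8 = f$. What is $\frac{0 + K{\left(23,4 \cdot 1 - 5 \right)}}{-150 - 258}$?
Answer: $- \frac{5}{136} \approx -0.036765$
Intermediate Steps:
$K{\left(f,k \right)} = -8 + f$
$\frac{0 + K{\left(23,4 \cdot 1 - 5 \right)}}{-150 - 258} = \frac{0 + \left(-8 + 23\right)}{-150 - 258} = \frac{0 + 15}{-408} = 15 \left(- \frac{1}{408}\right) = - \frac{5}{136}$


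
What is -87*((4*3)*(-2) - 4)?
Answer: 2436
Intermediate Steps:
-87*((4*3)*(-2) - 4) = -87*(12*(-2) - 4) = -87*(-24 - 4) = -87*(-28) = 2436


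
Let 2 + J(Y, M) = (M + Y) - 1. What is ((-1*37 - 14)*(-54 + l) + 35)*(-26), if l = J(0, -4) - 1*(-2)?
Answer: -79144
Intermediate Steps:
J(Y, M) = -3 + M + Y (J(Y, M) = -2 + ((M + Y) - 1) = -2 + (-1 + M + Y) = -3 + M + Y)
l = -5 (l = (-3 - 4 + 0) - 1*(-2) = -7 + 2 = -5)
((-1*37 - 14)*(-54 + l) + 35)*(-26) = ((-1*37 - 14)*(-54 - 5) + 35)*(-26) = ((-37 - 14)*(-59) + 35)*(-26) = (-51*(-59) + 35)*(-26) = (3009 + 35)*(-26) = 3044*(-26) = -79144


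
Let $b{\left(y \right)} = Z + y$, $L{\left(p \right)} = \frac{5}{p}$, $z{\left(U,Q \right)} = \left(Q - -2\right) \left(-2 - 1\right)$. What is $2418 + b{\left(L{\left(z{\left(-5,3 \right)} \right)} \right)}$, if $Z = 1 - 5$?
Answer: $\frac{7241}{3} \approx 2413.7$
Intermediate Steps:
$Z = -4$ ($Z = 1 - 5 = -4$)
$z{\left(U,Q \right)} = -6 - 3 Q$ ($z{\left(U,Q \right)} = \left(Q + 2\right) \left(-3\right) = \left(2 + Q\right) \left(-3\right) = -6 - 3 Q$)
$b{\left(y \right)} = -4 + y$
$2418 + b{\left(L{\left(z{\left(-5,3 \right)} \right)} \right)} = 2418 - \left(4 - \frac{5}{-6 - 9}\right) = 2418 - \left(4 - \frac{5}{-15}\right) = 2418 + \left(-4 + 5 \left(- \frac{1}{15}\right)\right) = 2418 - \frac{13}{3} = \frac{7241}{3}$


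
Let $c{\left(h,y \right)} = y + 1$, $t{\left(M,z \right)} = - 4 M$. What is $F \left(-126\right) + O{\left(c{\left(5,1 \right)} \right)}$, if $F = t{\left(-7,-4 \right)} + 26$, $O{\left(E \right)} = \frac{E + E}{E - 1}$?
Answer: $-6800$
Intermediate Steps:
$c{\left(h,y \right)} = 1 + y$
$O{\left(E \right)} = \frac{2 E}{-1 + E}$
$F = 54$ ($F = \left(-4\right) \left(-7\right) + 26 = 28 + 26 = 54$)
$F \left(-126\right) + O{\left(c{\left(5,1 \right)} \right)} = 54 \left(-126\right) + \frac{2 \left(1 + 1\right)}{-1 + \left(1 + 1\right)} = -6804 + 2 \cdot 2 \frac{1}{-1 + 2} = -6804 + 2 \cdot 2 \cdot 1^{-1} = -6804 + 2 \cdot 2 \cdot 1 = -6804 + 4 = -6800$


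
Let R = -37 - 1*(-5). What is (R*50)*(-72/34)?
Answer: 57600/17 ≈ 3388.2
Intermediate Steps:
R = -32 (R = -37 + 5 = -32)
(R*50)*(-72/34) = (-32*50)*(-72/34) = -(-115200)/34 = -1600*(-36/17) = 57600/17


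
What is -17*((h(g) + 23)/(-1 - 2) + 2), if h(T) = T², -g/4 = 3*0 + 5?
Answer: 2363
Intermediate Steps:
g = -20 (g = -4*(3*0 + 5) = -4*(0 + 5) = -4*5 = -20)
-17*((h(g) + 23)/(-1 - 2) + 2) = -17*(((-20)² + 23)/(-1 - 2) + 2) = -17*((400 + 23)/(-3) + 2) = -17*(423*(-⅓) + 2) = -17*(-141 + 2) = -17*(-139) = 2363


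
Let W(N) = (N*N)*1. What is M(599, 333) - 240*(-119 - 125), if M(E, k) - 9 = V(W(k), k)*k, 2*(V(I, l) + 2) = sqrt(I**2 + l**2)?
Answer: 57903 + 110889*sqrt(110890)/2 ≈ 1.8521e+7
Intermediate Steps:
W(N) = N**2 (W(N) = N**2*1 = N**2)
V(I, l) = -2 + sqrt(I**2 + l**2)/2
M(E, k) = 9 + k*(-2 + sqrt(k**2 + k**4)/2) (M(E, k) = 9 + (-2 + sqrt((k**2)**2 + k**2)/2)*k = 9 + (-2 + sqrt(k**4 + k**2)/2)*k = 9 + (-2 + sqrt(k**2 + k**4)/2)*k = 9 + k*(-2 + sqrt(k**2 + k**4)/2))
M(599, 333) - 240*(-119 - 125) = (9 + (1/2)*333*(-4 + sqrt(333**2*(1 + 333**2)))) - 240*(-119 - 125) = (9 + (1/2)*333*(-4 + sqrt(110889*(1 + 110889)))) - 240*(-244) = (9 + (1/2)*333*(-4 + sqrt(110889*110890))) - 1*(-58560) = (9 + (1/2)*333*(-4 + sqrt(12296481210))) + 58560 = (9 + (1/2)*333*(-4 + 333*sqrt(110890))) + 58560 = (9 + (-666 + 110889*sqrt(110890)/2)) + 58560 = (-657 + 110889*sqrt(110890)/2) + 58560 = 57903 + 110889*sqrt(110890)/2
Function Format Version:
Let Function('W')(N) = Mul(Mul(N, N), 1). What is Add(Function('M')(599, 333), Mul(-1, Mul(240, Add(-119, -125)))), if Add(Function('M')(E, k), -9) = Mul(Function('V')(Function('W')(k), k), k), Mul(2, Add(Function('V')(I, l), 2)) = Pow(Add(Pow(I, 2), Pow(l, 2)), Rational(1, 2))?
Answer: Add(57903, Mul(Rational(110889, 2), Pow(110890, Rational(1, 2)))) ≈ 1.8521e+7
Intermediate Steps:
Function('W')(N) = Pow(N, 2) (Function('W')(N) = Mul(Pow(N, 2), 1) = Pow(N, 2))
Function('V')(I, l) = Add(-2, Mul(Rational(1, 2), Pow(Add(Pow(I, 2), Pow(l, 2)), Rational(1, 2))))
Function('M')(E, k) = Add(9, Mul(k, Add(-2, Mul(Rational(1, 2), Pow(Add(Pow(k, 2), Pow(k, 4)), Rational(1, 2)))))) (Function('M')(E, k) = Add(9, Mul(Add(-2, Mul(Rational(1, 2), Pow(Add(Pow(Pow(k, 2), 2), Pow(k, 2)), Rational(1, 2)))), k)) = Add(9, Mul(Add(-2, Mul(Rational(1, 2), Pow(Add(Pow(k, 4), Pow(k, 2)), Rational(1, 2)))), k)) = Add(9, Mul(Add(-2, Mul(Rational(1, 2), Pow(Add(Pow(k, 2), Pow(k, 4)), Rational(1, 2)))), k)) = Add(9, Mul(k, Add(-2, Mul(Rational(1, 2), Pow(Add(Pow(k, 2), Pow(k, 4)), Rational(1, 2)))))))
Add(Function('M')(599, 333), Mul(-1, Mul(240, Add(-119, -125)))) = Add(Add(9, Mul(Rational(1, 2), 333, Add(-4, Pow(Mul(Pow(333, 2), Add(1, Pow(333, 2))), Rational(1, 2))))), Mul(-1, Mul(240, Add(-119, -125)))) = Add(Add(9, Mul(Rational(1, 2), 333, Add(-4, Pow(Mul(110889, Add(1, 110889)), Rational(1, 2))))), Mul(-1, Mul(240, -244))) = Add(Add(9, Mul(Rational(1, 2), 333, Add(-4, Pow(Mul(110889, 110890), Rational(1, 2))))), Mul(-1, -58560)) = Add(Add(9, Mul(Rational(1, 2), 333, Add(-4, Pow(12296481210, Rational(1, 2))))), 58560) = Add(Add(9, Mul(Rational(1, 2), 333, Add(-4, Mul(333, Pow(110890, Rational(1, 2)))))), 58560) = Add(Add(9, Add(-666, Mul(Rational(110889, 2), Pow(110890, Rational(1, 2))))), 58560) = Add(Add(-657, Mul(Rational(110889, 2), Pow(110890, Rational(1, 2)))), 58560) = Add(57903, Mul(Rational(110889, 2), Pow(110890, Rational(1, 2))))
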